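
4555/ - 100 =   -  911/20 = - 45.55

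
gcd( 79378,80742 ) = 2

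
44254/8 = 5531 + 3/4 = 5531.75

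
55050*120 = 6606000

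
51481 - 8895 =42586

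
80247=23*3489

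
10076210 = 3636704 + 6439506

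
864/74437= 864/74437 = 0.01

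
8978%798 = 200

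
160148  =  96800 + 63348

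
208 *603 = 125424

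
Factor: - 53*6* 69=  - 21942 = - 2^1*3^2*23^1*53^1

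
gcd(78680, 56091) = 7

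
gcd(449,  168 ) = 1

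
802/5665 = 802/5665 = 0.14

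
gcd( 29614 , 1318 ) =2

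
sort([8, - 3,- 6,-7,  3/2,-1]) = [-7,  -  6, - 3,  -  1, 3/2,8] 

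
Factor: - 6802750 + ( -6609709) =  - 13412459^1 = - 13412459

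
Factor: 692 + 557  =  1249^1 = 1249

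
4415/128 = 4415/128 = 34.49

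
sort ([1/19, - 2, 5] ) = [ - 2, 1/19,  5] 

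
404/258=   202/129= 1.57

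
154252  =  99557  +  54695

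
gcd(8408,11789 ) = 1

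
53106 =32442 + 20664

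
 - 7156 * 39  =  -279084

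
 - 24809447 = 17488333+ - 42297780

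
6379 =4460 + 1919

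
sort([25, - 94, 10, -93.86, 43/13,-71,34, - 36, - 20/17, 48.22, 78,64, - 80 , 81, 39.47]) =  [ - 94, - 93.86,-80, - 71 , - 36, - 20/17  ,  43/13,10,25 , 34, 39.47, 48.22, 64,78,81]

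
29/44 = 29/44 = 0.66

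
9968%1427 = 1406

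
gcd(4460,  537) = 1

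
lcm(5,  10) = 10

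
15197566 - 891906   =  14305660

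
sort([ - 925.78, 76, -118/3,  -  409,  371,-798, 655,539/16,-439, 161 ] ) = [ - 925.78,-798, - 439, - 409,-118/3 , 539/16, 76,  161, 371, 655]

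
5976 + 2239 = 8215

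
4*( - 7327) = -29308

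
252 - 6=246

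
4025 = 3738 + 287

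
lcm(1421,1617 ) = 46893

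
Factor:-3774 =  - 2^1 * 3^1 * 17^1*37^1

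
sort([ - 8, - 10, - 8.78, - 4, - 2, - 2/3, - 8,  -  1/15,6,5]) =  [ - 10, - 8.78 , - 8, - 8,-4, - 2, - 2/3 , - 1/15, 5, 6 ] 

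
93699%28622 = 7833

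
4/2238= 2/1119 = 0.00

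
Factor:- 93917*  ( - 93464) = 2^3*7^1 * 19^1*1669^1*4943^1 = 8777858488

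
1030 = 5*206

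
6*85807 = 514842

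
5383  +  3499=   8882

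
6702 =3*2234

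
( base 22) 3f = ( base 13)63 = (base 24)39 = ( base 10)81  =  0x51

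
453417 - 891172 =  - 437755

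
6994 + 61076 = 68070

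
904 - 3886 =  - 2982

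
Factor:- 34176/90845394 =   -  2^6*89^1*701^( - 1)*21599^( - 1) = - 5696/15140899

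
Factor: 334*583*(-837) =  - 162982314=- 2^1 * 3^3 * 11^1*31^1*53^1*167^1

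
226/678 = 1/3 = 0.33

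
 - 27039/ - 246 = 9013/82=109.91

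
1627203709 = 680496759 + 946706950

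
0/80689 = 0=0.00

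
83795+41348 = 125143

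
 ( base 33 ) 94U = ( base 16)26EB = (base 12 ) 5923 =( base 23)IJ4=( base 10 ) 9963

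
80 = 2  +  78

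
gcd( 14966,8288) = 14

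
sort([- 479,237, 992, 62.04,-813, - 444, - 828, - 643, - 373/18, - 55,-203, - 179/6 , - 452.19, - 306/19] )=[ - 828, -813, - 643,-479,-452.19, - 444, - 203,-55, - 179/6,-373/18, - 306/19,62.04,237,992 ] 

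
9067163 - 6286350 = 2780813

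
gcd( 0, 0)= 0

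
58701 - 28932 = 29769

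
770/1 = 770 = 770.00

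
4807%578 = 183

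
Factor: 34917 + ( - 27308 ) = 7609 = 7^1*1087^1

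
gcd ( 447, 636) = 3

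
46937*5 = 234685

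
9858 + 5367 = 15225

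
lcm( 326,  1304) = 1304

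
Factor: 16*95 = 1520 = 2^4*5^1*19^1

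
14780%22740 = 14780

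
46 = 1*46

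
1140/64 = 285/16 = 17.81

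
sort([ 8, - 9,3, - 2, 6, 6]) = [ - 9, - 2, 3, 6, 6  ,  8]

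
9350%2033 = 1218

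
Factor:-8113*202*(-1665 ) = 2728645290= 2^1*3^2*5^1*7^1*19^1*37^1*61^1* 101^1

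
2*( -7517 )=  - 15034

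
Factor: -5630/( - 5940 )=563/594= 2^( - 1 ) *3^(-3)* 11^( - 1 ) * 563^1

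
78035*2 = 156070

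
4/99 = 4/99 = 0.04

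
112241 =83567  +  28674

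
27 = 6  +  21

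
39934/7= 39934/7 =5704.86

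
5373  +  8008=13381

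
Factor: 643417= 449^1*1433^1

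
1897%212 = 201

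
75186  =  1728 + 73458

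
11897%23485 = 11897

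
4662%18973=4662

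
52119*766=39923154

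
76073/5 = 76073/5 = 15214.60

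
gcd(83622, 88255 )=1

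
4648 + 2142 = 6790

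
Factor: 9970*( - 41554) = -414293380 = - 2^2*5^1*79^1* 263^1*997^1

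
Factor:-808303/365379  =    -  3^( - 1 )*7^( - 1 )*53^1*101^1*127^(-1 )*137^(-1 )*151^1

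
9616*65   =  625040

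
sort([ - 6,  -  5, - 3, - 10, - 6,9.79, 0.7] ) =[ - 10, -6, - 6, - 5, - 3,0.7, 9.79 ]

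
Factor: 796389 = 3^1*11^1 *24133^1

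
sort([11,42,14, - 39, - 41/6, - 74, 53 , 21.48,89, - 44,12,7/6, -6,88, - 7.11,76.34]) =[ - 74 , - 44 , - 39, - 7.11,-41/6,-6,7/6,11,12,14,21.48, 42 , 53,76.34 , 88, 89]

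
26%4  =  2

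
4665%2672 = 1993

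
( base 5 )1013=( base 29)4H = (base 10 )133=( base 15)8D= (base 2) 10000101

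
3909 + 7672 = 11581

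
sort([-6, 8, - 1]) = [ - 6, - 1, 8 ] 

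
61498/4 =15374 + 1/2 = 15374.50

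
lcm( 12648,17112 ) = 290904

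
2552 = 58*44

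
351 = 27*13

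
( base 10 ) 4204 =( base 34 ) 3lm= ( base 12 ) 2524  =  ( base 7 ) 15154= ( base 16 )106c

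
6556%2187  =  2182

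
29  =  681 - 652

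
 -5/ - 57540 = 1/11508 = 0.00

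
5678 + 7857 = 13535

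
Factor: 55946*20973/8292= 2^(- 1)*11^1*691^( - 1 ) * 2543^1*6991^1 = 195559243/1382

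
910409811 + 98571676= 1008981487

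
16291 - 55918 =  - 39627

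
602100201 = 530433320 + 71666881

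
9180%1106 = 332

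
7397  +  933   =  8330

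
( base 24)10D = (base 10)589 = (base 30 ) jj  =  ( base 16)24d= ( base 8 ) 1115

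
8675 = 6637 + 2038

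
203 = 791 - 588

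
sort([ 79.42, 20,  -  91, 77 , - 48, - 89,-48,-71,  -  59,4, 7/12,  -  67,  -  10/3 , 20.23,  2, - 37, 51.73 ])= [ - 91, - 89,  -  71, - 67,-59,  -  48, - 48, - 37,-10/3,7/12, 2, 4,20, 20.23,51.73,77,79.42] 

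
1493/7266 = 1493/7266  =  0.21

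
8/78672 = 1/9834 = 0.00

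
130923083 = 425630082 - 294706999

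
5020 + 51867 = 56887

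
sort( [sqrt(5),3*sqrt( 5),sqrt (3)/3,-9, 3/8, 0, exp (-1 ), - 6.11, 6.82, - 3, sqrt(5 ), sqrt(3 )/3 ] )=[  -  9,- 6.11,  -  3, 0, exp(  -  1), 3/8, sqrt ( 3)/3, sqrt( 3 )/3, sqrt( 5) , sqrt ( 5 ),3*sqrt( 5 ), 6.82 ] 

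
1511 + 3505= 5016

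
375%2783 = 375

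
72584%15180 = 11864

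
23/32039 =1/1393 = 0.00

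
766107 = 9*85123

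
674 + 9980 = 10654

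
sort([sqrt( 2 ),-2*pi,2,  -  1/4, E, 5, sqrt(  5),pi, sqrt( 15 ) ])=[ - 2 * pi  ,- 1/4, sqrt( 2 ), 2, sqrt (5 ),  E,pi, sqrt( 15), 5]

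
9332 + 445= 9777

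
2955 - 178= 2777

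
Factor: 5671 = 53^1*107^1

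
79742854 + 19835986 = 99578840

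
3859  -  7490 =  - 3631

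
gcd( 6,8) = 2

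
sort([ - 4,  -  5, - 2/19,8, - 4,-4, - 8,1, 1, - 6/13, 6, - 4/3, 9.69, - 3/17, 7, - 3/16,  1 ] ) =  [ -8, - 5, - 4, - 4, - 4, - 4/3, - 6/13, - 3/16,  -  3/17, - 2/19,1 , 1, 1,  6,7, 8, 9.69 ]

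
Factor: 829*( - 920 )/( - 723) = 2^3*3^( - 1 )*5^1*23^1*241^( - 1)*829^1 = 762680/723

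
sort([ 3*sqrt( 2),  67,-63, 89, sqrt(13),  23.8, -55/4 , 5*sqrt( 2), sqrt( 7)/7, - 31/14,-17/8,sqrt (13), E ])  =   [ - 63 , - 55/4, - 31/14, - 17/8, sqrt( 7)/7, E, sqrt( 13), sqrt( 13), 3*sqrt(2),5* sqrt(2), 23.8, 67, 89 ] 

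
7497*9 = 67473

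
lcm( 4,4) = 4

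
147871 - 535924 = - 388053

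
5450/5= 1090= 1090.00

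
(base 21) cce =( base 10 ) 5558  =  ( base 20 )DHI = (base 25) 8m8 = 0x15b6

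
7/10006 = 7/10006 = 0.00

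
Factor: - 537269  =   - 537269^1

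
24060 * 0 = 0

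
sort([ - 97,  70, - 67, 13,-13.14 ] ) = [ - 97,-67, - 13.14, 13,70] 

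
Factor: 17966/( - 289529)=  - 26/419= - 2^1 * 13^1 * 419^( - 1)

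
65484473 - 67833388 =- 2348915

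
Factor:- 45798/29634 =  - 17/11 = -11^(-1)*17^1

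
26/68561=26/68561 = 0.00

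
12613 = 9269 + 3344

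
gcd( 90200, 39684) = 4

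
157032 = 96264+60768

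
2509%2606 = 2509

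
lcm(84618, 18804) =169236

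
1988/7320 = 497/1830= 0.27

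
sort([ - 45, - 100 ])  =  [ - 100, - 45 ]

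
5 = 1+4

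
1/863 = 1/863= 0.00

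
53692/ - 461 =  - 117 + 245/461 = - 116.47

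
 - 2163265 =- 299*7235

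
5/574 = 5/574  =  0.01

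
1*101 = 101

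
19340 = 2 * 9670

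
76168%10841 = 281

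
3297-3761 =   -  464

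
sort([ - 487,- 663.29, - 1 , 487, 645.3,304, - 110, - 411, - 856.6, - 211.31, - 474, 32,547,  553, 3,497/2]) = [ - 856.6, - 663.29, - 487 , - 474, - 411, - 211.31,  -  110, - 1 , 3  ,  32,  497/2,304, 487, 547, 553,645.3 ]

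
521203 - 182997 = 338206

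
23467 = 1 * 23467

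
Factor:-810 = -2^1 * 3^4*5^1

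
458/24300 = 229/12150 = 0.02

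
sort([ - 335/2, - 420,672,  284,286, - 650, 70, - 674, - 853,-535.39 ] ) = [  -  853,  -  674, -650,  -  535.39,- 420, - 335/2, 70, 284, 286,672] 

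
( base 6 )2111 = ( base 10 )475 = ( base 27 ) HG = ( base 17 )1AG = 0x1db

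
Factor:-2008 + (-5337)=  -  7345 = -5^1*13^1*113^1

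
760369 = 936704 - 176335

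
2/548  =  1/274=0.00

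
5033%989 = 88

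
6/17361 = 2/5787= 0.00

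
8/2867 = 8/2867 = 0.00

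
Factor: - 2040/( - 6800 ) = 2^( - 1)*3^1*5^( - 1 ) = 3/10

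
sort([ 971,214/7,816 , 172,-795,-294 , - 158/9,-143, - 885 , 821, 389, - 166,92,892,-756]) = [ - 885,-795,-756,-294, - 166,-143,-158/9, 214/7, 92,172 , 389,816, 821,892, 971 ]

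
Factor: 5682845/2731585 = 1136569/546317 = 7^1 * 17^1*9551^1*546317^( - 1)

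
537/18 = 29 + 5/6 = 29.83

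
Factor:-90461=-7^1*12923^1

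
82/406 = 41/203 =0.20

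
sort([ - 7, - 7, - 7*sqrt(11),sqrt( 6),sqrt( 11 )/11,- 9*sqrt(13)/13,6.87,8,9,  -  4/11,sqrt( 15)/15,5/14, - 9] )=[-7*sqrt( 11),  -  9 ,-7 ,  -  7, - 9*sqrt ( 13)/13, - 4/11,sqrt(15)/15,  sqrt( 11)/11,5/14, sqrt(6),6.87,8, 9 ] 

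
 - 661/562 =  - 661/562 = -1.18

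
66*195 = 12870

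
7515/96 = 2505/32 = 78.28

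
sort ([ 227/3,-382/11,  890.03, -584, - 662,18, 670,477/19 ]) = [ - 662, - 584, - 382/11, 18,477/19, 227/3 , 670,890.03 ]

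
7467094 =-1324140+8791234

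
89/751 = 89/751 =0.12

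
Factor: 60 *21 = 2^2*3^2*5^1*7^1 = 1260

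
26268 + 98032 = 124300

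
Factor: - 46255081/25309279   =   - 113^1*263^(  -  1)*96233^ (  -  1)*409337^1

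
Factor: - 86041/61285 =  - 5^(-1) * 7^( - 1) *17^( - 1 )  *  103^(-1)*139^1*619^1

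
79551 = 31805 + 47746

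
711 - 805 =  - 94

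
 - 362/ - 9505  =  362/9505 = 0.04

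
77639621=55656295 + 21983326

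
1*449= 449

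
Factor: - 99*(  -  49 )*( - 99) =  - 3^4*7^2 *11^2 = - 480249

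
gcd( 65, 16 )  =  1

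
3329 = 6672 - 3343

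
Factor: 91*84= 2^2*3^1 * 7^2*13^1 = 7644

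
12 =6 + 6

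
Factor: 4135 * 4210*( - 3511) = - 61120716850= -  2^1*5^2*421^1* 827^1*3511^1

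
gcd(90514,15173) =1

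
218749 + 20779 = 239528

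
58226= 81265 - 23039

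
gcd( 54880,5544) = 56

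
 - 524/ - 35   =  14 + 34/35= 14.97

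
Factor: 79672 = 2^3*23^1*433^1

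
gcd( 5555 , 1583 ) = 1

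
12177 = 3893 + 8284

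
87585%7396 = 6229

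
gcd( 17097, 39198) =417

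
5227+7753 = 12980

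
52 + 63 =115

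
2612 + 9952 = 12564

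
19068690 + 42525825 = 61594515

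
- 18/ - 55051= 18/55051 = 0.00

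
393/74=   5 + 23/74=5.31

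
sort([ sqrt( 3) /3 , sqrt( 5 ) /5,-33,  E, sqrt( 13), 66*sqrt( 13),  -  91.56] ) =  [ - 91.56, - 33 , sqrt (5) /5,sqrt( 3 ) /3,E, sqrt( 13 ),66*sqrt(13 )]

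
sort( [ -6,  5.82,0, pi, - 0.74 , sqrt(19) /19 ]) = [- 6, - 0.74, 0,sqrt(19 )/19, pi,5.82 ]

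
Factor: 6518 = 2^1*3259^1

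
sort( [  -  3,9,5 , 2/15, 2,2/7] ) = [ - 3,2/15,2/7, 2, 5,  9]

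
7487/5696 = 7487/5696 = 1.31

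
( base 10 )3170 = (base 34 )2p8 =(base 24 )5C2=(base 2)110001100010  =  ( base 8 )6142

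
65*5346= 347490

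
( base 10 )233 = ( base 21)B2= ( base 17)dc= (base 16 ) E9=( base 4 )3221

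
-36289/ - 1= 36289/1= 36289.00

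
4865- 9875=-5010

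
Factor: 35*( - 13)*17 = - 5^1*7^1*13^1*17^1 = - 7735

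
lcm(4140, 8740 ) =78660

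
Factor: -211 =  - 211^1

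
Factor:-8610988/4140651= -2^2*3^ (-1 )*19^(  -  1)*317^1*6791^1*72643^ ( - 1 )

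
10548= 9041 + 1507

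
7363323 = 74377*99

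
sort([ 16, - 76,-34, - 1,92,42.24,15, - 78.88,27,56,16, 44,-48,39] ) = [  -  78.88, - 76, - 48 ,-34 , - 1,15,16,16, 27,39,42.24,44, 56,92]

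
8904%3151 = 2602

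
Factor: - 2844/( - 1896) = 2^( - 1 ) * 3^1 = 3/2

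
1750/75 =70/3 = 23.33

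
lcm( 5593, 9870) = 167790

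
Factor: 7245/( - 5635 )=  - 9/7 = - 3^2*7^( - 1 )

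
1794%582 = 48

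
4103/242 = 373/22 = 16.95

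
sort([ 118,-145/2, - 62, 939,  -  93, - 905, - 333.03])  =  [ - 905, - 333.03, - 93,-145/2, -62,118,939 ] 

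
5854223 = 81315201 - 75460978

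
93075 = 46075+47000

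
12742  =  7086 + 5656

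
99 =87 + 12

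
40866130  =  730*55981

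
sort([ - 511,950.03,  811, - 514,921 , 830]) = [  -  514 , - 511, 811, 830 , 921,950.03]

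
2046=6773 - 4727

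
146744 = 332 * 442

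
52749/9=5861 = 5861.00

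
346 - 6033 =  - 5687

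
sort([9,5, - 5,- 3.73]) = [ - 5,  -  3.73 , 5,9 ]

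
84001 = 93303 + -9302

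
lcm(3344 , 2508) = 10032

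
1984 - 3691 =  - 1707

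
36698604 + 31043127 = 67741731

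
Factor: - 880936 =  - 2^3*7^1*15731^1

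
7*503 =3521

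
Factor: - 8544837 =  - 3^1*7^1*109^1*3733^1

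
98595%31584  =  3843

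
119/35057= 119/35057 = 0.00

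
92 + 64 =156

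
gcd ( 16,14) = 2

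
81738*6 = 490428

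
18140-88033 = - 69893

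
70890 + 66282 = 137172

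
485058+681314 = 1166372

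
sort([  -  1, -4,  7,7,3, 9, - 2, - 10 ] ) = [  -  10, - 4,-2, - 1,3,7, 7,9 ] 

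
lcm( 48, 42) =336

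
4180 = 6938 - 2758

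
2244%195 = 99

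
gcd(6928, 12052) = 4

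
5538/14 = 2769/7 = 395.57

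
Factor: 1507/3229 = 11^1*137^1 * 3229^ ( - 1) 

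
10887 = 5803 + 5084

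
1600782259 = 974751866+626030393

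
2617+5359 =7976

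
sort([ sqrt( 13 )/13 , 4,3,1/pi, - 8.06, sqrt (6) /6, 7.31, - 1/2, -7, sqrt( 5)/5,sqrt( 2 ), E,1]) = [ -8.06, - 7, - 1/2, sqrt( 13)/13, 1/pi , sqrt (6) /6, sqrt(5 )/5, 1, sqrt( 2),E, 3, 4,7.31] 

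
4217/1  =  4217=   4217.00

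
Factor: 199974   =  2^1*3^1*33329^1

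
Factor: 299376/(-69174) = - 2^3*3^1*11^1 * 61^( - 1 )= - 264/61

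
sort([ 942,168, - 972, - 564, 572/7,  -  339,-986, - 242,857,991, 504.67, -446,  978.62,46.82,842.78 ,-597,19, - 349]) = [ - 986, - 972,  -  597, - 564  , - 446, - 349 , - 339, - 242,19, 46.82, 572/7,168, 504.67,842.78, 857,942 , 978.62, 991]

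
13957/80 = 13957/80=174.46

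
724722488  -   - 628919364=1353641852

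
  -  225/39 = -6 + 3/13 = -5.77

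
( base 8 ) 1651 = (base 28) 15d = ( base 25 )1CC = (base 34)rj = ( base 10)937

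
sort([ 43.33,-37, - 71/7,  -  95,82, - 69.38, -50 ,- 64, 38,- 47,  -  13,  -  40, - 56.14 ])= [  -  95,- 69.38,-64,-56.14,  -  50, - 47, - 40,  -  37, - 13, - 71/7,38, 43.33, 82]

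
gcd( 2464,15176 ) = 56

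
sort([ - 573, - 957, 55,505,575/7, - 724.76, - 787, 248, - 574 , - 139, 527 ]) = [ - 957, - 787, - 724.76, - 574, - 573 , -139,55,575/7, 248,505, 527]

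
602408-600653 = 1755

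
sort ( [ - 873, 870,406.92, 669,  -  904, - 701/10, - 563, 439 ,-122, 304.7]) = [ - 904, - 873, - 563, - 122, - 701/10,304.7,406.92,439,  669,870] 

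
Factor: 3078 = 2^1*3^4*19^1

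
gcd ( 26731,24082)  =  1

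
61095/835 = 73 + 28/167 = 73.17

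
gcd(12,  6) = 6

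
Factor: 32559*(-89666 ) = - 2919435294= - 2^1*3^1 * 107^1*419^1*10853^1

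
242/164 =121/82 = 1.48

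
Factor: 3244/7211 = 2^2*811^1*7211^ (-1 )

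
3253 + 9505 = 12758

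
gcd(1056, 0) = 1056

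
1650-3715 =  - 2065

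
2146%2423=2146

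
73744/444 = 166 + 10/111 = 166.09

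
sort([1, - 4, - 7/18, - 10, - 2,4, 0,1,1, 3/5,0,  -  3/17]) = [-10, - 4, - 2,-7/18, - 3/17,0, 0, 3/5, 1,1, 1,4] 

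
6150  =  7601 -1451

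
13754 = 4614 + 9140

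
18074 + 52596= 70670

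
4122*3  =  12366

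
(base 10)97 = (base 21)4d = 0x61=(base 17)5c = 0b1100001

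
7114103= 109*65267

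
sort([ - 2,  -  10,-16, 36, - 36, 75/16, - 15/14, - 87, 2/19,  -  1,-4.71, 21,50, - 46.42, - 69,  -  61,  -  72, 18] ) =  [-87, - 72, - 69,  -  61,  -  46.42, - 36 , - 16,-10, - 4.71, - 2,  -  15/14,  -  1, 2/19, 75/16,18 , 21, 36, 50 ] 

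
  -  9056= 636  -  9692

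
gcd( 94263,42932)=1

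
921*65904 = 60697584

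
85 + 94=179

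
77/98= 11/14 =0.79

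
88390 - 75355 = 13035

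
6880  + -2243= 4637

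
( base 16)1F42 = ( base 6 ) 101014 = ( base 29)9ER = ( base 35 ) 6IM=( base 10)8002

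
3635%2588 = 1047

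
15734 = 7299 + 8435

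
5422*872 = 4727984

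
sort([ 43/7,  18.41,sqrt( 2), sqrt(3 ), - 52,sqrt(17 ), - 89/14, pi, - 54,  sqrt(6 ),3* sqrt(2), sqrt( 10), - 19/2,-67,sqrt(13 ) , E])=[ - 67, - 54, - 52,-19/2, - 89/14, sqrt(2), sqrt ( 3), sqrt(6), E, pi,  sqrt(10),sqrt( 13), sqrt( 17),3 * sqrt (2 ), 43/7,18.41] 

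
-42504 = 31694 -74198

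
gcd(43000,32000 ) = 1000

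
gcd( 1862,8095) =1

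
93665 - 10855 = 82810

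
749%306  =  137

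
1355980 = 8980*151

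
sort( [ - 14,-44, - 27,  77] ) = [ - 44,-27, - 14, 77 ] 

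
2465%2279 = 186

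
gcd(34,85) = 17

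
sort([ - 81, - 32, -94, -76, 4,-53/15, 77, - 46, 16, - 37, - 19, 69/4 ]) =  [-94, - 81, - 76,-46, - 37, - 32, - 19,-53/15,4, 16 , 69/4,77 ] 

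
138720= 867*160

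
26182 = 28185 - 2003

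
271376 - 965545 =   -  694169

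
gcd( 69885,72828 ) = 9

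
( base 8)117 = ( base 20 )3j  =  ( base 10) 79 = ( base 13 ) 61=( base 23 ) 3a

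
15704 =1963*8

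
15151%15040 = 111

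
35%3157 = 35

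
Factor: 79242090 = 2^1*3^1 * 5^1*937^1 * 2819^1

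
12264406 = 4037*3038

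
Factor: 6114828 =2^2*3^1 * 509569^1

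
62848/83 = 757+17/83  =  757.20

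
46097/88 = 523 + 73/88 = 523.83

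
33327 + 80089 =113416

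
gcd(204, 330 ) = 6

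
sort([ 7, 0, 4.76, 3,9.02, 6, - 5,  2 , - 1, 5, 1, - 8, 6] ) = [ - 8 , - 5, - 1,0,1,2, 3, 4.76, 5,  6,  6 , 7, 9.02] 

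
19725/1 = 19725   =  19725.00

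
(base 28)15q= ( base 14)4bc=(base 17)34F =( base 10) 950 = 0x3b6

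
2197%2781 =2197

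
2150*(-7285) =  - 15662750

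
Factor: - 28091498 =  - 2^1*14045749^1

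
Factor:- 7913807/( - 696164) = 2^( - 2) * 7^( - 1) *11^1*23^(- 2 )*47^( - 1 )*673^1*1069^1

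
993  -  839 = 154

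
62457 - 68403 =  - 5946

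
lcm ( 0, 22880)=0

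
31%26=5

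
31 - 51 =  - 20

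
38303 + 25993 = 64296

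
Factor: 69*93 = 6417 = 3^2*23^1*31^1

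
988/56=17+ 9/14 = 17.64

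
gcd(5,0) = 5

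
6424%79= 25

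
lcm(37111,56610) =3339990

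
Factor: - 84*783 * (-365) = 24006780 = 2^2 *3^4 *5^1*7^1*29^1*73^1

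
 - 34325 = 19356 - 53681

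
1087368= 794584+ 292784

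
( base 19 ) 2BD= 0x3B0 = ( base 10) 944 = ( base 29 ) 13G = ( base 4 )32300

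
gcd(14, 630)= 14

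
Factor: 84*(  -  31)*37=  - 96348 =- 2^2*3^1*7^1*31^1*37^1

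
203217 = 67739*3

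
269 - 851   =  -582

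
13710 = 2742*5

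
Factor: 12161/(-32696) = -2^(- 3) * 61^(-1)*67^( - 1)*12161^1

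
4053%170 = 143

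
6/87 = 2/29 = 0.07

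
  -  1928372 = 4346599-6274971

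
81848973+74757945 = 156606918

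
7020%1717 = 152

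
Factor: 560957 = 37^1*15161^1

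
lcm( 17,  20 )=340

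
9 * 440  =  3960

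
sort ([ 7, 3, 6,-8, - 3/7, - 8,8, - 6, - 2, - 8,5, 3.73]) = [  -  8, - 8, - 8, - 6, - 2, - 3/7, 3, 3.73, 5, 6,  7,8 ] 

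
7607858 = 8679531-1071673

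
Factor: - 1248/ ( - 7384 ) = 12/71 = 2^2*3^1*71^ (  -  1 )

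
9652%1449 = 958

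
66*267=17622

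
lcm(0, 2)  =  0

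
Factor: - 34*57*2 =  - 2^2*3^1 * 17^1*19^1 = - 3876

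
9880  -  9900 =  - 20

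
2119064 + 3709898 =5828962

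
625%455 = 170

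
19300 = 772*25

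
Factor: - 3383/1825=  - 5^ ( - 2)*17^1*73^ ( - 1 )*199^1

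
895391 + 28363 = 923754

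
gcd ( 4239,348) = 3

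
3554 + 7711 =11265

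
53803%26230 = 1343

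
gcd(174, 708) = 6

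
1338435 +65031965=66370400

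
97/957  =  97/957 = 0.10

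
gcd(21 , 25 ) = 1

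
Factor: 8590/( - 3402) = - 3^(- 5)*5^1*7^(-1 )*859^1 = - 4295/1701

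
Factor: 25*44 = 2^2*5^2 * 11^1  =  1100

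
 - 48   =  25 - 73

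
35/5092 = 35/5092 = 0.01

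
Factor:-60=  - 2^2 * 3^1*5^1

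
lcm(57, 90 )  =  1710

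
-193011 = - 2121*91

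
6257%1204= 237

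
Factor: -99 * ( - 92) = 9108 = 2^2 *3^2*11^1 * 23^1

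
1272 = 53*24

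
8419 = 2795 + 5624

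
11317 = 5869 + 5448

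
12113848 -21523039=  - 9409191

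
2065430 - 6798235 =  - 4732805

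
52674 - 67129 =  - 14455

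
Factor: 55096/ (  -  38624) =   -  97/68 = -2^(-2 )*17^ (-1)*97^1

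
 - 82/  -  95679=82/95679 = 0.00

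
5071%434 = 297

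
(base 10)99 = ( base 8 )143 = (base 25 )3O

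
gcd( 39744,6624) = 6624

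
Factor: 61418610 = 2^1*3^2*5^1* 11^1*62039^1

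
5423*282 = 1529286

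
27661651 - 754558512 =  -726896861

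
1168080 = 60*19468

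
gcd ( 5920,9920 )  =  160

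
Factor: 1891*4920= 2^3*3^1*5^1*31^1*41^1 * 61^1 =9303720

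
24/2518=12/1259=0.01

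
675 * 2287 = 1543725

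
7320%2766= 1788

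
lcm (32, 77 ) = 2464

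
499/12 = 499/12 = 41.58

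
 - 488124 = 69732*( - 7)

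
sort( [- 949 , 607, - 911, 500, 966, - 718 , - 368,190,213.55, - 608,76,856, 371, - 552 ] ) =[ - 949, -911, -718, - 608, - 552, - 368 , 76, 190, 213.55,371,500,607,856,966] 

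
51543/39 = 17181/13 = 1321.62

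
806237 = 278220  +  528017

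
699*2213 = 1546887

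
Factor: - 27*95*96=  - 246240  =  -2^5*3^4*5^1*19^1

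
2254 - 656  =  1598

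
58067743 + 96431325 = 154499068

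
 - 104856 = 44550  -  149406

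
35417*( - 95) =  - 3364615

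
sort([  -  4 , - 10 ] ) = [ - 10, - 4 ] 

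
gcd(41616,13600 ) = 272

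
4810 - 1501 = 3309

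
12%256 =12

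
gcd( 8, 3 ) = 1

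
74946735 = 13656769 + 61289966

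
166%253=166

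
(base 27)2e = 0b1000100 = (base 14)4C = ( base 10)68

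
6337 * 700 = 4435900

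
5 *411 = 2055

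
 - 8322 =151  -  8473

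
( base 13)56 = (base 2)1000111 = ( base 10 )71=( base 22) 35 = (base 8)107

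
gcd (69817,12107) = 1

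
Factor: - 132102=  - 2^1*3^2*41^1*179^1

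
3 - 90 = - 87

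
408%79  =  13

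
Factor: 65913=3^1*127^1 * 173^1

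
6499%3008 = 483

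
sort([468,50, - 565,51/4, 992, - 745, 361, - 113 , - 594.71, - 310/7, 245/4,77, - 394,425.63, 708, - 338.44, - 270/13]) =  [ - 745, - 594.71, - 565, - 394,-338.44, - 113,  -  310/7, - 270/13, 51/4,50,245/4,77 , 361,425.63,468 , 708,992] 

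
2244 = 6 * 374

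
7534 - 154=7380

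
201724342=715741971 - 514017629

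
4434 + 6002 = 10436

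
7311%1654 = 695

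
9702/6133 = 9702/6133 = 1.58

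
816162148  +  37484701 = 853646849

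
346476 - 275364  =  71112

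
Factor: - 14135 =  - 5^1*11^1*257^1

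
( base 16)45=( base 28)2D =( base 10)69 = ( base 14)4d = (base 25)2j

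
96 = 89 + 7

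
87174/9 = 9686 =9686.00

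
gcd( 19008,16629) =3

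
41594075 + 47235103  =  88829178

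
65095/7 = 9299  +  2/7 = 9299.29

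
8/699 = 8/699= 0.01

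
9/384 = 3/128 =0.02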